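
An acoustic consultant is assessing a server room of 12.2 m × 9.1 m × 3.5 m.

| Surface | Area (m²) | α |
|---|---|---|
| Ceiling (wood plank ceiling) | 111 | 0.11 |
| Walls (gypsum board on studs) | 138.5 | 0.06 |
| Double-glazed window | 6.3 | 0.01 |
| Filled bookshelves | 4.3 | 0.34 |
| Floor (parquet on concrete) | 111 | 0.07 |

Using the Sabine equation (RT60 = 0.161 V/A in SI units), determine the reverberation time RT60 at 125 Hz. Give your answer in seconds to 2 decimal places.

Equivalent absorption area: A = 111*0.11 + 138.5*0.06 + 6.3*0.01 + 4.3*0.34 + 111*0.07 = 29.815 m².
Room volume: 388.57 m³.
Sabine: RT60 = 0.161 × 388.57 / 29.815 = 2.10 s.

2.10 sec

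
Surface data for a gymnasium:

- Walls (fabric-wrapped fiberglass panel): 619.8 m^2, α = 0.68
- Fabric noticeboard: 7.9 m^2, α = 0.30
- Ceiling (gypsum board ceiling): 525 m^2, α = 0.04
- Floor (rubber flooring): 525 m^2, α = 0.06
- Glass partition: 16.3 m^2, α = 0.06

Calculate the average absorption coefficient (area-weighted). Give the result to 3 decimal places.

0.282

S = Σ Sᵢ = 619.8 + 7.9 + 525 + 525 + 16.3 = 1694.0 m^2.
A = 619.8*0.68 + 7.9*0.30 + 525*0.04 + 525*0.06 + 16.3*0.06 = 477.312 sabins.
ᾱ = 477.312 / 1694.0 = 0.282.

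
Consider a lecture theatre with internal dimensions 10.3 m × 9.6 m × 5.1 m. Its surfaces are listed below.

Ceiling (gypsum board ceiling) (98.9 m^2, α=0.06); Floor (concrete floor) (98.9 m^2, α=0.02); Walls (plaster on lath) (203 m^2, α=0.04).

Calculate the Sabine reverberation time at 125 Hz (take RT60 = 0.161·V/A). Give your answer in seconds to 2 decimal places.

Equivalent absorption area: A = 98.9×0.06 + 98.9×0.02 + 203×0.04 = 16.032 m^2.
Room volume: 504.288 m³.
T = 0.161 V/A = 0.161·504.288/16.032 = 5.06 s.

5.06 sec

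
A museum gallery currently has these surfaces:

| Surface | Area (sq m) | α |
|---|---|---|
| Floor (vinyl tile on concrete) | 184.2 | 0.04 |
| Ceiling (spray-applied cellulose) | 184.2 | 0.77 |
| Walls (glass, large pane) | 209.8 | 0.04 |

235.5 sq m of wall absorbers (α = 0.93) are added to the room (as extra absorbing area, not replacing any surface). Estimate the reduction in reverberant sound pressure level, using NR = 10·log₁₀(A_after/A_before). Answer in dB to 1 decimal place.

A_before = Σ Sᵢαᵢ = 184.2·0.04 + 184.2·0.77 + 209.8·0.04 = 157.594 sabins.
Added absorption = 235.5 × 0.93 = 219.015 sabins.
New total A_after = 376.609 sabins.
NR = 10·log₁₀(376.609/157.594) = 3.8 dB.

3.8 dB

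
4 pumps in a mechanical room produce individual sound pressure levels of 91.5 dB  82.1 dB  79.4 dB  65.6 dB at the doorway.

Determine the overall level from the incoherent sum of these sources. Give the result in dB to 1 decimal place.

92.2 dB

Converting to relative power and adding: 10^(91.5/10) + 10^(82.1/10) + 10^(79.4/10) + 10^(65.6/10) = 1.665e+09.
Combined level = 10 log₁₀(1.665e+09) = 92.2 dB.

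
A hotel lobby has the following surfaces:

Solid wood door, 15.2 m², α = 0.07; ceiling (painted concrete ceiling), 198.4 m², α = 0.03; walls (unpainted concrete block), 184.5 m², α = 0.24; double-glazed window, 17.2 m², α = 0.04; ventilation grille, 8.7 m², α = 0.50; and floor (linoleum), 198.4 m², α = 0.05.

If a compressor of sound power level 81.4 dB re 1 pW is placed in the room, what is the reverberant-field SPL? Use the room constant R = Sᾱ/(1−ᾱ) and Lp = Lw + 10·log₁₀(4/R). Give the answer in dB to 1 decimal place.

A = 66.254 sabins; S = 622.4 m².
ᾱ = 0.1064, so room constant R = A/(1−ᾱ) = 74.143 m².
Lp = Lw + 10 log₁₀(4/R) = 81.4 -12.68 = 68.7 dB.

68.7 dB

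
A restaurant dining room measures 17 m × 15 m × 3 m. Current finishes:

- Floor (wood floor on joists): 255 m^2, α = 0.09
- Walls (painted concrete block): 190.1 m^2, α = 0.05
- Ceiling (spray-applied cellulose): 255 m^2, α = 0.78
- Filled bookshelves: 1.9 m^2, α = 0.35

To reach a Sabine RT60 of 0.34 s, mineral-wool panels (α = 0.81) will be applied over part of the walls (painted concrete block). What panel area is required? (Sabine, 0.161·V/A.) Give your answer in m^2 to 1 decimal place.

A₁ = Σ Sᵢαᵢ = 255*0.09 + 190.1*0.05 + 255*0.78 + 1.9*0.35 = 232.020 sabins.
Required A₂ = 0.161·765/0.34 = 362.250 sabins.
Absorption to add: 362.250 − 232.020 = 130.230 sabins.
Each m^2 of panel replacing the walls (painted concrete block) adds (0.81 − 0.05) = 0.76 sabins.
Area = ΔA/Δα = 130.230/0.76 = 171.4 m^2.

171.4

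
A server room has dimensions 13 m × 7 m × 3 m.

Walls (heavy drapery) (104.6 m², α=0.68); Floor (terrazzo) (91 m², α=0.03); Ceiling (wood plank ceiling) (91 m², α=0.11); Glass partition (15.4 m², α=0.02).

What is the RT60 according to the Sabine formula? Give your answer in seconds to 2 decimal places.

Summing Sᵢαᵢ: 71.128 + 2.730 + 10.010 + 0.308 → A = 84.176 sabins.
Volume V = 13 × 7 × 3 = 273 m³.
RT60 = 0.161 · V / A = 0.161 × 273 / 84.176 = 0.52 s.

0.52 sec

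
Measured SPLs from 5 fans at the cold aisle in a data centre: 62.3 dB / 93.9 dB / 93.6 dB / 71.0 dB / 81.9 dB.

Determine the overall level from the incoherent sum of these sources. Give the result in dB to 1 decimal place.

Σ 10^(Lᵢ/10) = 4.915e+09.
Back to dB: 10·log₁₀ Σ = 96.9 dB.

96.9 dB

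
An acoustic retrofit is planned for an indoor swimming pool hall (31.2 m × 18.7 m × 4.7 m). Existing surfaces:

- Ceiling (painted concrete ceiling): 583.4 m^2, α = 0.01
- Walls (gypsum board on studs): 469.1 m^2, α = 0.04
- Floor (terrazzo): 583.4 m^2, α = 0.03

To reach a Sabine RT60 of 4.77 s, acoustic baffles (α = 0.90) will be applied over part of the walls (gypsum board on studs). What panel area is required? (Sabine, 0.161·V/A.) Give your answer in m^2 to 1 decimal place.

58.7

Equivalent absorption area: A₁ = 583.4·0.01 + 469.1·0.04 + 583.4·0.03 = 42.100 m^2.
V = 2742.168 m³. Target absorption A₂ = 0.161 × 2742.168 / 4.77 = 92.555 sabins.
ΔA needed = 92.555 − 42.100 = 50.455 sabins.
Net gain per m^2: Δα = 0.90 − 0.04 = 0.86.
Panel area = 50.455 / 0.86 = 58.7 m^2.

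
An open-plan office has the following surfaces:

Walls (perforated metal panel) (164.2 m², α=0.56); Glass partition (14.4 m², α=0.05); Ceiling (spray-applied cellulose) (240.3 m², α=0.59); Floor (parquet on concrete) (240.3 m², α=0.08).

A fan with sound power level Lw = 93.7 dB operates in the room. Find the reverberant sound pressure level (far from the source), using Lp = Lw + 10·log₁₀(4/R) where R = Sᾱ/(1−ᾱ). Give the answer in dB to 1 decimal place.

73.6 dB

A = 253.673 sabins; S = 659.2 m².
ᾱ = 0.3848, so room constant R = A/(1−ᾱ) = 412.342 m².
Lp = 93.7 + 10·log₁₀(4/412.342) = 93.7 + (-20.13) = 73.6 dB.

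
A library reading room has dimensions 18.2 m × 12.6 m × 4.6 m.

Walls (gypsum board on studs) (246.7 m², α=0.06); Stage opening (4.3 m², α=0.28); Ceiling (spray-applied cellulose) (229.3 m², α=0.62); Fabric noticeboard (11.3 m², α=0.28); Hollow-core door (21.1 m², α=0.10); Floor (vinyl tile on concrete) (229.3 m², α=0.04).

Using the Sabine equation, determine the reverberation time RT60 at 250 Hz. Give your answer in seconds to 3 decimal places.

Total absorption A = 246.7×0.06 + 4.3×0.28 + 229.3×0.62 + 11.3×0.28 + 21.1×0.10 + 229.3×0.04
  = 14.802 + 1.204 + 142.166 + 3.164 + 2.110 + 9.172 = 172.618 m² sabins.
Volume V = 18.2 × 12.6 × 4.6 = 1054.872 m³.
RT60 = 0.161 · V / A = 0.161 × 1054.872 / 172.618 = 0.984 s.

0.984 sec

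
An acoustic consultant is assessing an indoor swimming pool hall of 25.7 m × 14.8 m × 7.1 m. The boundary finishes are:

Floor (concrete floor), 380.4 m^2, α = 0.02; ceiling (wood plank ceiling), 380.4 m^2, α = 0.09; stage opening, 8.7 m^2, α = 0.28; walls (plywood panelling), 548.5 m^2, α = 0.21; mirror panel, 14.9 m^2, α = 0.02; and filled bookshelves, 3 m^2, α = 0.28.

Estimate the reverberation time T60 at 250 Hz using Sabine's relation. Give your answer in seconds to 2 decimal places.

2.71 sec

Equivalent absorption area: A = 380.4×0.02 + 380.4×0.09 + 8.7×0.28 + 548.5×0.21 + 14.9×0.02 + 3×0.28 = 160.603 m^2.
Volume V = 25.7 × 14.8 × 7.1 = 2700.556 m³.
Sabine: RT60 = 0.161 × 2700.556 / 160.603 = 2.71 s.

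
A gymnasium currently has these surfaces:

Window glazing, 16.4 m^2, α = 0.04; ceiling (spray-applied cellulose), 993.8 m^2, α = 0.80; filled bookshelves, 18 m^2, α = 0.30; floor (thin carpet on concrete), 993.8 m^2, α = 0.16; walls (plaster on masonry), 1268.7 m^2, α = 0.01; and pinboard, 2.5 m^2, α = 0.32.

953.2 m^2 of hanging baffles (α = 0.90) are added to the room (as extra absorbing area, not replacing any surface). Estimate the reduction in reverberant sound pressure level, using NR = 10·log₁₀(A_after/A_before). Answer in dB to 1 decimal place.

Equivalent absorption area: A_before = 16.4×0.04 + 993.8×0.80 + 18×0.30 + 993.8×0.16 + 1268.7×0.01 + 2.5×0.32 = 973.591 m^2.
Treatment contributes 953.2·0.90 = 857.880 sabins.
A_after = 973.591 + 857.880 = 1831.471 sabins.
NR = 10·log₁₀(1831.471/973.591) = 2.7 dB.

2.7 dB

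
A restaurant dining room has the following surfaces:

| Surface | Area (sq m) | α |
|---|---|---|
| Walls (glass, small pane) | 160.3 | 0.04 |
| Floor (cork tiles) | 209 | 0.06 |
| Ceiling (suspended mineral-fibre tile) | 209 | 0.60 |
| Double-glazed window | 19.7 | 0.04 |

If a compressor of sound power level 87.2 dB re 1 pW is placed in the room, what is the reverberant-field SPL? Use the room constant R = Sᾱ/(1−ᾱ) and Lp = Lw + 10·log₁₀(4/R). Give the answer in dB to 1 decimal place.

Σ(Sᵢαᵢ) = 160.3×0.04 + 209×0.06 + 209×0.60 + 19.7×0.04 = 145.140; total area S = 598.0 sq m.
ᾱ = 0.2427, so room constant R = A/(1−ᾱ) = 191.655 sq m.
Lp = Lw + 10 log₁₀(4/R) = 87.2 -16.80 = 70.4 dB.

70.4 dB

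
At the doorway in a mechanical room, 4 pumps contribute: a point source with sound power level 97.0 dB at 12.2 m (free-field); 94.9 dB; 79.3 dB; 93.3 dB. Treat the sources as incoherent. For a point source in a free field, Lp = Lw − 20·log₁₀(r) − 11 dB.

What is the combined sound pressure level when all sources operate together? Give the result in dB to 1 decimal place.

Source at 12.2 m: Lp = 97.0 − 20·log₁₀(12.2) − 11 = 64.3 dB.
Sum in the linear (power) domain: Σ 10^(Lᵢ/10) = 10^(64.3/10) + 10^(94.9/10) + 10^(79.3/10) + 10^(93.3/10) = 5.316e+09.
L_total = 10·log₁₀(5.316e+09) = 97.3 dB.

97.3 dB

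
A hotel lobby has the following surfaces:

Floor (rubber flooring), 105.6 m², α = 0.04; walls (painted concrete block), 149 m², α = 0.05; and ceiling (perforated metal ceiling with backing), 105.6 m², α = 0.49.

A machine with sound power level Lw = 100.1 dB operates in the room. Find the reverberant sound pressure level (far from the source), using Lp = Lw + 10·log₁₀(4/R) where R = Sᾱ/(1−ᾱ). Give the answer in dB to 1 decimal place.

Σ(Sᵢαᵢ) = 105.6·0.04 + 149·0.05 + 105.6·0.49 = 63.418; total area S = 360.2 m².
ᾱ = 0.1761, so room constant R = A/(1−ᾱ) = 76.973 m².
Lp = 100.1 + 10·log₁₀(4/76.973) = 100.1 + (-12.84) = 87.3 dB.

87.3 dB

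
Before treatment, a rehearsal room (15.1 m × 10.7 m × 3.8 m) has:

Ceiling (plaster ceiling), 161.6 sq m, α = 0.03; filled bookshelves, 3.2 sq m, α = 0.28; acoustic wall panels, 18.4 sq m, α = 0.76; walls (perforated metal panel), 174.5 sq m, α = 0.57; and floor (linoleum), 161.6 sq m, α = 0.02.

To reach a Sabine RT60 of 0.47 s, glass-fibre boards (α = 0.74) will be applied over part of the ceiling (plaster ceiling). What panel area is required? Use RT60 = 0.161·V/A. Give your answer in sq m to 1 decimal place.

123.8

Total absorption A₁ = 161.6·0.03 + 3.2·0.28 + 18.4·0.76 + 174.5·0.57 + 161.6·0.02
  = 4.848 + 0.896 + 13.984 + 99.465 + 3.232 = 122.425 sq m sabins.
Required A₂ = 0.161·613.966/0.47 = 210.316 sabins.
ΔA needed = 210.316 − 122.425 = 87.891 sabins.
Each sq m of panel replacing the ceiling (plaster ceiling) adds (0.74 − 0.03) = 0.71 sabins.
Area = ΔA/Δα = 87.891/0.71 = 123.8 sq m.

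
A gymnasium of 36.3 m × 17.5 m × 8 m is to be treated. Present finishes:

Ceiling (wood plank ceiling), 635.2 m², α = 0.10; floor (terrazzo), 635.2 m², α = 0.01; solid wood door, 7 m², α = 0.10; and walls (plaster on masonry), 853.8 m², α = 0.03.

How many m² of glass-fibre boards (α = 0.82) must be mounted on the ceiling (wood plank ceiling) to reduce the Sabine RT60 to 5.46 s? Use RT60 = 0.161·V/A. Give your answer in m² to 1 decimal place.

74.5

A₁ = Σ Sᵢαᵢ = 635.2×0.10 + 635.2×0.01 + 7×0.10 + 853.8×0.03 = 96.186 sabins.
V = 5082 m³. Target absorption A₂ = 0.161 × 5082 / 5.46 = 149.854 sabins.
ΔA needed = 149.854 − 96.186 = 53.668 sabins.
Net gain per m²: Δα = 0.82 − 0.10 = 0.72.
Panel area = 53.668 / 0.72 = 74.5 m².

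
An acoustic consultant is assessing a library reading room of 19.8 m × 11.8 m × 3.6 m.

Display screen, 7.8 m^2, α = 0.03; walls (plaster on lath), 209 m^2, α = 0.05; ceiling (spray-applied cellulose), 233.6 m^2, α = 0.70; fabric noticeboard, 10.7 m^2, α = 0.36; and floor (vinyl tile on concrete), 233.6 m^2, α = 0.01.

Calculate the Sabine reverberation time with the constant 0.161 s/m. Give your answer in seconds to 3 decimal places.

Summing Sᵢαᵢ: 0.234 + 10.450 + 163.520 + 3.852 + 2.336 → A = 180.392 sabins.
Volume V = 19.8 × 11.8 × 3.6 = 841.104 m³.
T = 0.161 V/A = 0.161·841.104/180.392 = 0.751 s.

0.751 s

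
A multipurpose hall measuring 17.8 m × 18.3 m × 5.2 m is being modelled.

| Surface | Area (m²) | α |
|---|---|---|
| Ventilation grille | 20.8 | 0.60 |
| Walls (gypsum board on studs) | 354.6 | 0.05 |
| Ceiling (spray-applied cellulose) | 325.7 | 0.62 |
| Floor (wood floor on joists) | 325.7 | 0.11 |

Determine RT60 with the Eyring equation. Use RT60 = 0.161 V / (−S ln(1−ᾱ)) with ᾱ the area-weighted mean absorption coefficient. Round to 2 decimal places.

0.88 s

S = Σ Sᵢ = 1026.8 m².
Absorption A = 20.8×0.60 + 354.6×0.05 + 325.7×0.62 + 325.7×0.11 = 267.971 sabins.
ᾱ = 267.971 / 1026.8 = 0.2610.
−S·ln(1−ᾱ) = −1026.8 × ln(1 − 0.2610) = 310.563.
V = 17.8 × 18.3 × 5.2 = 1693.848 m³.
RT60 = 0.161 × 1693.848 / 310.563 = 0.88 s.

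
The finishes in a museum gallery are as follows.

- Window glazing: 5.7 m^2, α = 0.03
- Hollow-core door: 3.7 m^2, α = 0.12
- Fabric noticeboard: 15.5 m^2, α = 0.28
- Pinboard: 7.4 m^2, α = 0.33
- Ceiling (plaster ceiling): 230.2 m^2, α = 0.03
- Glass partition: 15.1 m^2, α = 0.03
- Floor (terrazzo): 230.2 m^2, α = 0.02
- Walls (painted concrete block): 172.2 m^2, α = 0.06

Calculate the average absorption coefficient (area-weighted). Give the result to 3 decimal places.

0.044

Total surface area S = 680.0 m^2.
Σ(Sᵢαᵢ) = 5.7*0.03 + 3.7*0.12 + 15.5*0.28 + 7.4*0.33 + 230.2*0.03 + 15.1*0.03 + 230.2*0.02 + 172.2*0.06 = 29.692.
ᾱ = A/S = 0.044.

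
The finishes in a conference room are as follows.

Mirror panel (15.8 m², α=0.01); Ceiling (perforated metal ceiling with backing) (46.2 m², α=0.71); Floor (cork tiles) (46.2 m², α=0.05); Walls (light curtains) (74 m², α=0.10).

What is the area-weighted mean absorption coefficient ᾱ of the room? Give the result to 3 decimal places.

S = Σ Sᵢ = 15.8 + 46.2 + 46.2 + 74 = 182.2 m².
Weighted sum Σ Sα = 42.670.
ᾱ = A/S = 0.234.

0.234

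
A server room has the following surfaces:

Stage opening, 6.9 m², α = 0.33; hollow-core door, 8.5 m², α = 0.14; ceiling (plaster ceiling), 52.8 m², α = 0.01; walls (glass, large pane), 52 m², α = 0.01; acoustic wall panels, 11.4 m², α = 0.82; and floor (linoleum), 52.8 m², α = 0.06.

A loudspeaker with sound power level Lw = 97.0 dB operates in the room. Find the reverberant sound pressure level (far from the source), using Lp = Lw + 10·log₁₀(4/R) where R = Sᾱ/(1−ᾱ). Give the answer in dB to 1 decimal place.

Σ(Sᵢαᵢ) = 6.9×0.33 + 8.5×0.14 + 52.8×0.01 + 52×0.01 + 11.4×0.82 + 52.8×0.06 = 17.031; total area S = 184.4 m².
ᾱ = 17.031/184.4 = 0.0924; R = Sᾱ/(1−ᾱ) = 17.031/(1−0.0924) = 18.765 m².
Lp = 97.0 + 10·log₁₀(4/18.765) = 97.0 + (-6.71) = 90.3 dB.

90.3 dB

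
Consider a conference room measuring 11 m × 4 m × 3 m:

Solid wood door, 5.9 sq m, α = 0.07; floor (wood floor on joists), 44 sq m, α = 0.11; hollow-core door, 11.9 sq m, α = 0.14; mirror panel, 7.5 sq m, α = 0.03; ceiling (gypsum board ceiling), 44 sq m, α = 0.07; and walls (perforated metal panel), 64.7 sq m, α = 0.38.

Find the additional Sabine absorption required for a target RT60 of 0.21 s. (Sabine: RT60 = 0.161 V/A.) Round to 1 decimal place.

Summing Sᵢαᵢ: 0.413 + 4.840 + 1.666 + 0.225 + 3.080 + 24.586 → A₁ = 34.810 sabins.
For T = 0.21 s, need A₂ = 0.161·V/T = 0.161·132/0.21 = 101.200 sabins.
Shortfall: 101.200 − 34.810 = 66.4 sabins.

66.4 sabins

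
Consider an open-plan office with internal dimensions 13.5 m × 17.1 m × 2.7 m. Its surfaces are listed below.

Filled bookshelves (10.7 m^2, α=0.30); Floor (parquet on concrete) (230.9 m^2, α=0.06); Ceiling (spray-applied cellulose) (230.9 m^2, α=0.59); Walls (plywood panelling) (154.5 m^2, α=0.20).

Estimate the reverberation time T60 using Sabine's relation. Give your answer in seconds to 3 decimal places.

0.545 seconds

A = Σ Sᵢαᵢ = 10.7×0.30 + 230.9×0.06 + 230.9×0.59 + 154.5×0.20 = 184.195 sabins.
V = 13.5·17.1·2.7 = 623.295 m³.
T = 0.161 V/A = 0.161·623.295/184.195 = 0.545 s.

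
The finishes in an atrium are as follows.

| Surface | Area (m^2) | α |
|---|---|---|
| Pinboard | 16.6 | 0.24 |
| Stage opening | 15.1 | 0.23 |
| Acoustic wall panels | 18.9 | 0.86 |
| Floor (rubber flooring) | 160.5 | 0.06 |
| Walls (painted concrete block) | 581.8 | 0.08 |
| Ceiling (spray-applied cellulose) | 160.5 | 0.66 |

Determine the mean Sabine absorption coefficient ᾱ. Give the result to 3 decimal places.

0.195

S = Σ Sᵢ = 16.6 + 15.1 + 18.9 + 160.5 + 581.8 + 160.5 = 953.4 m^2.
A = 16.6×0.24 + 15.1×0.23 + 18.9×0.86 + 160.5×0.06 + 581.8×0.08 + 160.5×0.66 = 185.815 sabins.
ᾱ = A/S = 0.195.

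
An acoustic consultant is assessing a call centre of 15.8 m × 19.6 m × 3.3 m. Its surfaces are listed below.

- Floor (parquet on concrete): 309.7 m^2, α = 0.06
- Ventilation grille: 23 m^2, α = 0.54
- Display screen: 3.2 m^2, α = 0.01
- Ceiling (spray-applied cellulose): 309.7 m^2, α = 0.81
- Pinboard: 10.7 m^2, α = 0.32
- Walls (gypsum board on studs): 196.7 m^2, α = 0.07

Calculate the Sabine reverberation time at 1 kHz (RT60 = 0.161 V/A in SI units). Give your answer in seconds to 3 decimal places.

0.550 sec

Total absorption A = 309.7*0.06 + 23*0.54 + 3.2*0.01 + 309.7*0.81 + 10.7*0.32 + 196.7*0.07
  = 18.582 + 12.420 + 0.032 + 250.857 + 3.424 + 13.769 = 299.084 m^2 sabins.
Volume V = 15.8 × 19.6 × 3.3 = 1021.944 m³.
T = 0.161 V/A = 0.161·1021.944/299.084 = 0.550 s.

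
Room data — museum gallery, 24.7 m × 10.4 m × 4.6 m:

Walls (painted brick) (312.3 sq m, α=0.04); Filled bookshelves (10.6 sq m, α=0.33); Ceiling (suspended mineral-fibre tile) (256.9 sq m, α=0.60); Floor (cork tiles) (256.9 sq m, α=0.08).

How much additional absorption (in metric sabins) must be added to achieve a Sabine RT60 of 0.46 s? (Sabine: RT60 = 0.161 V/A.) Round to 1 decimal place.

222.9 sabins

Total absorption A₁ = 312.3*0.04 + 10.6*0.33 + 256.9*0.60 + 256.9*0.08
  = 12.492 + 3.498 + 154.140 + 20.552 = 190.682 sq m sabins.
For T = 0.46 s, need A₂ = 0.161·V/T = 0.161·1181.648/0.46 = 413.577 sabins.
Shortfall: 413.577 − 190.682 = 222.9 sabins.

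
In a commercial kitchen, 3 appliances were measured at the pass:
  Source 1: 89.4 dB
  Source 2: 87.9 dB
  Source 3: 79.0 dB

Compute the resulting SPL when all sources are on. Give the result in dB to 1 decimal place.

Sum in the linear (power) domain: Σ 10^(Lᵢ/10) = 10^(89.4/10) + 10^(87.9/10) + 10^(79.0/10) = 1.567e+09.
Combined level = 10 log₁₀(1.567e+09) = 92.0 dB.

92.0 dB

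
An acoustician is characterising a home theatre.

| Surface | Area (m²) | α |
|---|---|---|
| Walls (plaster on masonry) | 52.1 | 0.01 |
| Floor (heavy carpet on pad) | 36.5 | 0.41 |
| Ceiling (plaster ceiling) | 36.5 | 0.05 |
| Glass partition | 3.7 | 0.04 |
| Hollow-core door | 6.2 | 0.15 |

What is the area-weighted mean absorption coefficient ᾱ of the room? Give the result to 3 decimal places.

S = Σ Sᵢ = 52.1 + 36.5 + 36.5 + 3.7 + 6.2 = 135.0 m².
Weighted sum Σ Sα = 18.389.
ᾱ = A/S = 0.136.

0.136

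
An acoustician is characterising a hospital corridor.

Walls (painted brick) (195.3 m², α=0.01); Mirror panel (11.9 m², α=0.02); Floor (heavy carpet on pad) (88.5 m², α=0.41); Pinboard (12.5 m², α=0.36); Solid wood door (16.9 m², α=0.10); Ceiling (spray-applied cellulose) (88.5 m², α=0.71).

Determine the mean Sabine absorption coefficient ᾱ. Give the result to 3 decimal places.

S = Σ Sᵢ = 195.3 + 11.9 + 88.5 + 12.5 + 16.9 + 88.5 = 413.6 m².
Σ(Sᵢαᵢ) = 195.3*0.01 + 11.9*0.02 + 88.5*0.41 + 12.5*0.36 + 16.9*0.10 + 88.5*0.71 = 107.501.
ᾱ = 107.501 / 413.6 = 0.260.

0.260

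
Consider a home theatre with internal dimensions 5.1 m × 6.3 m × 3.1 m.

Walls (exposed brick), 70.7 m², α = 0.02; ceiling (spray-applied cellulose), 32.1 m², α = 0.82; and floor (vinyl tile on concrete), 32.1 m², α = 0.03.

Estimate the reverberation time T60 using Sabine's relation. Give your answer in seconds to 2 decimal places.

0.56 sec

Total absorption A = 70.7·0.02 + 32.1·0.82 + 32.1·0.03
  = 1.414 + 26.322 + 0.963 = 28.699 m² sabins.
Room volume: 99.603 m³.
RT60 = 0.161 · V / A = 0.161 × 99.603 / 28.699 = 0.56 s.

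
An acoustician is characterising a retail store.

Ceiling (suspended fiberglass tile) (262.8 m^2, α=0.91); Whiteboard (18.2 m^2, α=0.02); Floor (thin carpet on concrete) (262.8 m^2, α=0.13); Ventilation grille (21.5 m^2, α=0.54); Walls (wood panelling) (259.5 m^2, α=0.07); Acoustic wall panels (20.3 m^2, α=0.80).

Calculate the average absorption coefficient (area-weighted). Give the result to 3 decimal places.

0.378

S = Σ Sᵢ = 262.8 + 18.2 + 262.8 + 21.5 + 259.5 + 20.3 = 845.1 m^2.
Weighted sum Σ Sα = 319.691.
ᾱ = 319.691 / 845.1 = 0.378.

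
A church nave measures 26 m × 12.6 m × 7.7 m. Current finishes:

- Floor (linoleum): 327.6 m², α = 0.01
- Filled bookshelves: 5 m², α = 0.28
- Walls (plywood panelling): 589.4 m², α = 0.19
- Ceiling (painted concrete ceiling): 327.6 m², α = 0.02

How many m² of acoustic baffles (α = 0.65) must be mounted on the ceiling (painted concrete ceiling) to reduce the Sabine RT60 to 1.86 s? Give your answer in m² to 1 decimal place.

151.0

Equivalent absorption area: A₁ = 327.6·0.01 + 5·0.28 + 589.4·0.19 + 327.6·0.02 = 123.214 m².
V = 2522.52 m³. Target absorption A₂ = 0.161 × 2522.52 / 1.86 = 218.347 sabins.
Absorption to add: 218.347 − 123.214 = 95.133 sabins.
Net gain per m²: Δα = 0.65 − 0.02 = 0.63.
Area = ΔA/Δα = 95.133/0.63 = 151.0 m².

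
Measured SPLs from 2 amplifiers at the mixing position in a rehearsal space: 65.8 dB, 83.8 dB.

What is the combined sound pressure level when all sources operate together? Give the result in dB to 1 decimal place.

Converting to relative power and adding: 10^(65.8/10) + 10^(83.8/10) = 2.437e+08.
Back to dB: 10·log₁₀ Σ = 83.9 dB.

83.9 dB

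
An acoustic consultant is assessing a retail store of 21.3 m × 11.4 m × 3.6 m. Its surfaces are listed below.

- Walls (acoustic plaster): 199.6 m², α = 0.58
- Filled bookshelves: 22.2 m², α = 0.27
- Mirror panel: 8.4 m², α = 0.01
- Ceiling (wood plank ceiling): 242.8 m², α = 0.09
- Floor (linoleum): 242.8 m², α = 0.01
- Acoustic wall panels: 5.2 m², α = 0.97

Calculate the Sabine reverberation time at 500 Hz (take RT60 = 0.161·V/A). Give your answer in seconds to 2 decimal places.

0.93 s

Total absorption A = 199.6·0.58 + 22.2·0.27 + 8.4·0.01 + 242.8·0.09 + 242.8·0.01 + 5.2·0.97
  = 115.768 + 5.994 + 0.084 + 21.852 + 2.428 + 5.044 = 151.170 m² sabins.
Volume V = 21.3 × 11.4 × 3.6 = 874.152 m³.
RT60 = 0.161 · V / A = 0.161 × 874.152 / 151.170 = 0.93 s.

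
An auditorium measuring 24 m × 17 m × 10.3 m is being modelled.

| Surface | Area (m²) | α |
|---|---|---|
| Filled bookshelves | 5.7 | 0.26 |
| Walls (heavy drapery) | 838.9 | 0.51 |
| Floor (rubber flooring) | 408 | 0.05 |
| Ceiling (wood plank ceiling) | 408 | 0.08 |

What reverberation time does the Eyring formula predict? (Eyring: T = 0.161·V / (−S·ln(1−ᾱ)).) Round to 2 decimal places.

1.19 s

Total surface area S = 5.7 + 838.9 + 408 + 408 = 1660.6 m².
Σ(Sᵢαᵢ) = 5.7×0.26 + 838.9×0.51 + 408×0.05 + 408×0.08 = 482.361.
ᾱ = 482.361 / 1660.6 = 0.2905.
Eyring denominator: −S ln(1−ᾱ) = 569.909.
V = 24 × 17 × 10.3 = 4202.4 m³.
RT60 = 0.161 × 4202.4 / 569.909 = 1.19 s.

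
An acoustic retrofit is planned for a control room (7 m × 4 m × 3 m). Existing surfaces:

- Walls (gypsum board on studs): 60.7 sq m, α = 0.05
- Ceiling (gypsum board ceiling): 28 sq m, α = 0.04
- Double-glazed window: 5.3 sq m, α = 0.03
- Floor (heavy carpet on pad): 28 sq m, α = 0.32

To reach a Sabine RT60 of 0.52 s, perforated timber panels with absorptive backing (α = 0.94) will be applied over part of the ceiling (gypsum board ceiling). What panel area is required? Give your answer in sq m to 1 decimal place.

Summing Sᵢαᵢ: 3.035 + 1.120 + 0.159 + 8.960 → A₁ = 13.274 sabins.
V = 84 m³. Target absorption A₂ = 0.161 × 84 / 0.52 = 26.008 sabins.
ΔA needed = 26.008 − 13.274 = 12.734 sabins.
Each sq m of panel replacing the ceiling (gypsum board ceiling) adds (0.94 − 0.04) = 0.90 sabins.
Area = ΔA/Δα = 12.734/0.90 = 14.1 sq m.

14.1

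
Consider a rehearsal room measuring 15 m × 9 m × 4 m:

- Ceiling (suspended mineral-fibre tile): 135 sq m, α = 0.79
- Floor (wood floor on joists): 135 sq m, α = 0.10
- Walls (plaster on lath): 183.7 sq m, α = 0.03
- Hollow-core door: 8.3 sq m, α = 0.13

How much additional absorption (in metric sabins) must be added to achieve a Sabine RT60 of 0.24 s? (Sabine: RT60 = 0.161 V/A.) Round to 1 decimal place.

A₁ = Σ Sᵢαᵢ = 135*0.79 + 135*0.10 + 183.7*0.03 + 8.3*0.13 = 126.740 sabins.
For T = 0.24 s, need A₂ = 0.161·V/T = 0.161·540/0.24 = 362.250 sabins.
Additional absorption ΔA = 362.250 − 126.740 = 235.5 sabins.

235.5 sabins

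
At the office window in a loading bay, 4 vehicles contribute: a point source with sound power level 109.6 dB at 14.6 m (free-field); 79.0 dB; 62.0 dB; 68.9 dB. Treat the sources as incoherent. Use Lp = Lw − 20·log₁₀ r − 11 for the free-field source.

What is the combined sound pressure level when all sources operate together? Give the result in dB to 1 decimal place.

Source at 14.6 m: Lp = 109.6 − 20·log₁₀(14.6) − 11 = 75.3 dB.
Σ 10^(Lᵢ/10) = 1.227e+08.
Combined level = 10 log₁₀(1.227e+08) = 80.9 dB.

80.9 dB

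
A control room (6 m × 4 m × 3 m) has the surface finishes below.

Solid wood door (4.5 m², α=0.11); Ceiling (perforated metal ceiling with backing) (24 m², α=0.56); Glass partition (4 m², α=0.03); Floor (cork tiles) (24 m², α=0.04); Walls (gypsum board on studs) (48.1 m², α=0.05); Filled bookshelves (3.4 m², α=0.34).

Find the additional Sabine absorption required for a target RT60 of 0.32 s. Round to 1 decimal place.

17.6 sabins

Total absorption A₁ = 4.5*0.11 + 24*0.56 + 4*0.03 + 24*0.04 + 48.1*0.05 + 3.4*0.34
  = 0.495 + 13.440 + 0.120 + 0.960 + 2.405 + 1.156 = 18.576 m² sabins.
For T = 0.32 s, need A₂ = 0.161·V/T = 0.161·72/0.32 = 36.225 sabins.
Shortfall: 36.225 − 18.576 = 17.6 sabins.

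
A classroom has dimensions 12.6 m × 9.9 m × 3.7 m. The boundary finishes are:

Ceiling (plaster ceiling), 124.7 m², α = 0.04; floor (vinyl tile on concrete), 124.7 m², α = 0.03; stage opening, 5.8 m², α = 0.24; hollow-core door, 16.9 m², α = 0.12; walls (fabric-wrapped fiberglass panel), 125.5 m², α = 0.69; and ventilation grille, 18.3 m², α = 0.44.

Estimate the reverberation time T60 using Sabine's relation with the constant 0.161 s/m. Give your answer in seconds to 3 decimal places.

0.696 sec

Summing Sᵢαᵢ: 4.988 + 3.741 + 1.392 + 2.028 + 86.595 + 8.052 → A = 106.796 sabins.
Volume V = 12.6 × 9.9 × 3.7 = 461.538 m³.
T = 0.161 V/A = 0.161·461.538/106.796 = 0.696 s.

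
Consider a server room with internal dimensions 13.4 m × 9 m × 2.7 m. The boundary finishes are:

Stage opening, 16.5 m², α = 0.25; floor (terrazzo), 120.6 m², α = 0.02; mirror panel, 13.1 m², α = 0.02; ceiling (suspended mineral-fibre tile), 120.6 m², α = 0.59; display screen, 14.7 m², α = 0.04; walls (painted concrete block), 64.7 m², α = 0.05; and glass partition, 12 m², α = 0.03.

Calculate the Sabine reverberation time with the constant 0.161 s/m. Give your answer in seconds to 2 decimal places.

0.64 seconds

Total absorption A = 16.5×0.25 + 120.6×0.02 + 13.1×0.02 + 120.6×0.59 + 14.7×0.04 + 64.7×0.05 + 12×0.03
  = 4.125 + 2.412 + 0.262 + 71.154 + 0.588 + 3.235 + 0.360 = 82.136 m² sabins.
Volume V = 13.4 × 9 × 2.7 = 325.62 m³.
RT60 = 0.161 · V / A = 0.161 × 325.62 / 82.136 = 0.64 s.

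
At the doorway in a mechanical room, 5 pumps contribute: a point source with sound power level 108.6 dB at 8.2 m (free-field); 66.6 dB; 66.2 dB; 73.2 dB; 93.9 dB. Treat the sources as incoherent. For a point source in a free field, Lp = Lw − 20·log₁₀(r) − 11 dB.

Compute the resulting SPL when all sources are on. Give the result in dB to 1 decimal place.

Source at 8.2 m: Lp = 108.6 − 20·log₁₀(8.2) − 11 = 79.3 dB.
Σ 10^(Lᵢ/10) = 2.569e+09.
L_total = 10·log₁₀(2.569e+09) = 94.1 dB.

94.1 dB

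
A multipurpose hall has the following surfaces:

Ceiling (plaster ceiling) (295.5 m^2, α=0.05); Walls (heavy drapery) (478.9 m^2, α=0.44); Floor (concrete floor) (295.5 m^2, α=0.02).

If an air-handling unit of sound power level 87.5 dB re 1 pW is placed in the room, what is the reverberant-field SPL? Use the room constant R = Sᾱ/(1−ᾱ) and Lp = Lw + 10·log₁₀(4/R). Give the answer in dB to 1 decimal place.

68.8 dB

A = 231.401 sabins; S = 1069.9 m^2.
ᾱ = 231.401/1069.9 = 0.2163; R = Sᾱ/(1−ᾱ) = 231.401/(1−0.2163) = 295.267 m^2.
Lp = Lw + 10 log₁₀(4/R) = 87.5 -18.68 = 68.8 dB.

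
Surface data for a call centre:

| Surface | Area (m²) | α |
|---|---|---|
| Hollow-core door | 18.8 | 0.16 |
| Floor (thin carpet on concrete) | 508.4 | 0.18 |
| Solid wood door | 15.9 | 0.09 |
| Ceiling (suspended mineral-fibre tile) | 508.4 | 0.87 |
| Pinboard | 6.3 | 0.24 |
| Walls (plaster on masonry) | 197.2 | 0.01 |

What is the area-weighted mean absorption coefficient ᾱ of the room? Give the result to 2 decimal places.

0.43

Total surface area S = 1255.0 m².
A = 18.8*0.16 + 508.4*0.18 + 15.9*0.09 + 508.4*0.87 + 6.3*0.24 + 197.2*0.01 = 541.743 sabins.
ᾱ = A/S = 0.43.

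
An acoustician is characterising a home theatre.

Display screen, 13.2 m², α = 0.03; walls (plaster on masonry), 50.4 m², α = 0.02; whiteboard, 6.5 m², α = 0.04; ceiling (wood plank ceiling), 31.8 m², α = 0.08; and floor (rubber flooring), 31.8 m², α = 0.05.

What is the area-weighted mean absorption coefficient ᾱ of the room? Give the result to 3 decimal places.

Total surface area S = 133.7 m².
Weighted sum Σ Sα = 5.798.
ᾱ = A/S = 0.043.

0.043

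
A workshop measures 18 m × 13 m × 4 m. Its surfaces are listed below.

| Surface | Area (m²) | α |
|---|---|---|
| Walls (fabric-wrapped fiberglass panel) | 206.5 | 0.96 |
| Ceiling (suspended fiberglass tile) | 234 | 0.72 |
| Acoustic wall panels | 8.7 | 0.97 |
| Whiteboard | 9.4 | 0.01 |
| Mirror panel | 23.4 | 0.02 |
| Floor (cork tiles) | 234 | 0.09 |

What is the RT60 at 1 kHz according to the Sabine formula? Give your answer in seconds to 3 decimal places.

A = Σ Sᵢαᵢ = 206.5*0.96 + 234*0.72 + 8.7*0.97 + 9.4*0.01 + 23.4*0.02 + 234*0.09 = 396.781 sabins.
V = 18·13·4 = 936 m³.
T = 0.161 V/A = 0.161·936/396.781 = 0.380 s.

0.380 sec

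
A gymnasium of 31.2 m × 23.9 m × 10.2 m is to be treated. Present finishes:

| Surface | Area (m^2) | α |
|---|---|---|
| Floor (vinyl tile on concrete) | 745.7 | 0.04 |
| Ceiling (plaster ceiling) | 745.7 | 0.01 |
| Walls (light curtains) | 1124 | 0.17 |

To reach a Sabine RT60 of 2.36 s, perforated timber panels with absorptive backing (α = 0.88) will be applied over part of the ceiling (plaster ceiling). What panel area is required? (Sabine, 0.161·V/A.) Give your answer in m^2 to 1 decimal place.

333.9

Summing Sᵢαᵢ: 29.828 + 7.457 + 191.080 → A₁ = 228.365 sabins.
Required A₂ = 0.161·7605.936/2.36 = 518.880 sabins.
ΔA needed = 518.880 − 228.365 = 290.515 sabins.
Net gain per m^2: Δα = 0.88 − 0.01 = 0.87.
Area = ΔA/Δα = 290.515/0.87 = 333.9 m^2.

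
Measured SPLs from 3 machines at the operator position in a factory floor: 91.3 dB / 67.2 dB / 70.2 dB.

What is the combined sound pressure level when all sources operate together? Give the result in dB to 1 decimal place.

91.4 dB

Σ 10^(Lᵢ/10) = 1.365e+09.
L_total = 10·log₁₀(1.365e+09) = 91.4 dB.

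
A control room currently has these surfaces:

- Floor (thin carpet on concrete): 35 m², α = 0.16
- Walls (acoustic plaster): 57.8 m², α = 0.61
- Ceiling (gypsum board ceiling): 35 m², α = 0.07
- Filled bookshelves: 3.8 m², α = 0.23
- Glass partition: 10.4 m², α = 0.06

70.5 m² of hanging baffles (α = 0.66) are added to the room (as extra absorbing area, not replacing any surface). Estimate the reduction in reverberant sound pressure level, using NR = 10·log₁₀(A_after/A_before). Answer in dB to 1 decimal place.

3.1 dB

Summing Sᵢαᵢ: 5.600 + 35.258 + 2.450 + 0.874 + 0.624 → A_before = 44.806 sabins.
Added absorption = 70.5 × 0.66 = 46.530 sabins.
A_after = 44.806 + 46.530 = 91.336 sabins.
Reduction = 10 log₁₀(A_after/A_before) = 10 log₁₀(2.0385) = 3.1 dB.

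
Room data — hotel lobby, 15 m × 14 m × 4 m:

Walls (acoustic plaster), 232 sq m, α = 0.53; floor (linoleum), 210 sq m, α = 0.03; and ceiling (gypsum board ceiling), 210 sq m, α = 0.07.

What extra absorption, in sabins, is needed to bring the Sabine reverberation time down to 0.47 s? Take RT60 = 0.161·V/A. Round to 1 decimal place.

143.8 sabins

Equivalent absorption area: A₁ = 232×0.53 + 210×0.03 + 210×0.07 = 143.960 sq m.
V = 840 m³. Required absorption A₂ = 0.161 × 840 / 0.47 = 287.745 sabins.
ΔA = A₂ − A₁ = 287.745 − 143.960 = 143.8 sabins.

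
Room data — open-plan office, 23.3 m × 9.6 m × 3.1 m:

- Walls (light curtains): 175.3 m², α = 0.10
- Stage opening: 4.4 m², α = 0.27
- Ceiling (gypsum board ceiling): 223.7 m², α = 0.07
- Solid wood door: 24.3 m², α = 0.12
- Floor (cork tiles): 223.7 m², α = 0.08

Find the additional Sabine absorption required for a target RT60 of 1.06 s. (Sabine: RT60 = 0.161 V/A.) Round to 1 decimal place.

50.1 sabins

Equivalent absorption area: A₁ = 175.3*0.10 + 4.4*0.27 + 223.7*0.07 + 24.3*0.12 + 223.7*0.08 = 55.189 m².
For T = 1.06 s, need A₂ = 0.161·V/T = 0.161·693.408/1.06 = 105.320 sabins.
Shortfall: 105.320 − 55.189 = 50.1 sabins.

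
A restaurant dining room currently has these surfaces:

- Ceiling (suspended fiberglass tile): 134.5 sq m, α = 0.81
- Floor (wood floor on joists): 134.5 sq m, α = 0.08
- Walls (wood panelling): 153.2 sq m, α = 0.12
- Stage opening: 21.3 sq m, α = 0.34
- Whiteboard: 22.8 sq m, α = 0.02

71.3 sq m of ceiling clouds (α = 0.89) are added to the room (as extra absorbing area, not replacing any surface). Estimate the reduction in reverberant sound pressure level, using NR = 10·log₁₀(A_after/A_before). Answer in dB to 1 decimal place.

A_before = Σ Sᵢαᵢ = 134.5*0.81 + 134.5*0.08 + 153.2*0.12 + 21.3*0.34 + 22.8*0.02 = 145.787 sabins.
Treatment contributes 71.3·0.89 = 63.457 sabins.
A_after = 145.787 + 63.457 = 209.244 sabins.
Reduction = 10 log₁₀(A_after/A_before) = 10 log₁₀(1.4353) = 1.6 dB.

1.6 dB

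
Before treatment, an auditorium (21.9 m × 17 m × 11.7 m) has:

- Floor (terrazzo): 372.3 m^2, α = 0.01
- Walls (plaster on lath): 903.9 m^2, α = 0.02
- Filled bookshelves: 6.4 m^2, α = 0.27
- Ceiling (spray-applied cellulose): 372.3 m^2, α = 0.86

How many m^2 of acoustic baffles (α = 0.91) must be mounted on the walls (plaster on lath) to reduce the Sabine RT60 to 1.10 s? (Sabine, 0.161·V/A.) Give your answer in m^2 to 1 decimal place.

Total absorption A₁ = 372.3·0.01 + 903.9·0.02 + 6.4·0.27 + 372.3·0.86
  = 3.723 + 18.078 + 1.728 + 320.178 = 343.707 m^2 sabins.
V = 4355.91 m³. Target absorption A₂ = 0.161 × 4355.91 / 1.10 = 637.547 sabins.
ΔA needed = 637.547 − 343.707 = 293.840 sabins.
Each m^2 of panel replacing the walls (plaster on lath) adds (0.91 − 0.02) = 0.89 sabins.
Area = ΔA/Δα = 293.840/0.89 = 330.2 m^2.

330.2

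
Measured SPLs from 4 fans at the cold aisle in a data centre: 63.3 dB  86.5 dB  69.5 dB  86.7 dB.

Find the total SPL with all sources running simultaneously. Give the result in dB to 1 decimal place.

89.7 dB

Σ 10^(Lᵢ/10) = 9.255e+08.
L_total = 10·log₁₀(9.255e+08) = 89.7 dB.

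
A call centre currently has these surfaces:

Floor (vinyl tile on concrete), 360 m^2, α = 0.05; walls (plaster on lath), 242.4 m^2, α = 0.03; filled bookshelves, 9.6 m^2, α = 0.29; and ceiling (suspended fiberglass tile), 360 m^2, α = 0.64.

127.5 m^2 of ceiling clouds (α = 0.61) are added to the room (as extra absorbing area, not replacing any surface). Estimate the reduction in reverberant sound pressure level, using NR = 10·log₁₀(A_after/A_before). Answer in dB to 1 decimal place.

1.1 dB

A_before = Σ Sᵢαᵢ = 360*0.05 + 242.4*0.03 + 9.6*0.29 + 360*0.64 = 258.456 sabins.
Added absorption = 127.5 × 0.61 = 77.775 sabins.
New total A_after = 336.231 sabins.
Reduction = 10 log₁₀(A_after/A_before) = 10 log₁₀(1.3009) = 1.1 dB.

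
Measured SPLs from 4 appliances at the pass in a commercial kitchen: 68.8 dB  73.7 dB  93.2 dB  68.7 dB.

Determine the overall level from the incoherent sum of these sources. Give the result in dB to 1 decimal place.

93.3 dB

Σ 10^(Lᵢ/10) = 2.128e+09.
Combined level = 10 log₁₀(2.128e+09) = 93.3 dB.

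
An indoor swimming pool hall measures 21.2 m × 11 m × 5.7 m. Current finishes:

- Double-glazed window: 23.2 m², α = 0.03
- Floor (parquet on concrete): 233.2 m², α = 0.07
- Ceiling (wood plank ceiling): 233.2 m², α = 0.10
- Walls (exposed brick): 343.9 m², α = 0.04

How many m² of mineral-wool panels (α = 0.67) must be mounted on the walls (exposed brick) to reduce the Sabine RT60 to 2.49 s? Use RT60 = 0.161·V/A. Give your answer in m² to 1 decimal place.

50.6

Total absorption A₁ = 23.2*0.03 + 233.2*0.07 + 233.2*0.10 + 343.9*0.04
  = 0.696 + 16.324 + 23.320 + 13.756 = 54.096 m² sabins.
V = 1329.24 m³. Target absorption A₂ = 0.161 × 1329.24 / 2.49 = 85.947 sabins.
ΔA needed = 85.947 − 54.096 = 31.851 sabins.
Each m² of panel replacing the walls (exposed brick) adds (0.67 − 0.04) = 0.63 sabins.
Area = ΔA/Δα = 31.851/0.63 = 50.6 m².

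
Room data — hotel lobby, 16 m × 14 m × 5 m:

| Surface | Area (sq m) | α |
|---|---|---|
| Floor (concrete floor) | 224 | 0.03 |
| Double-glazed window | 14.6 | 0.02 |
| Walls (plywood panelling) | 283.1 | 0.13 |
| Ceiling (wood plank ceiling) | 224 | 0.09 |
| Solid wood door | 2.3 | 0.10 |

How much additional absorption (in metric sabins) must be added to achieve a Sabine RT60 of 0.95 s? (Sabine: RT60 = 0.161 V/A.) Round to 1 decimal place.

Summing Sᵢαᵢ: 6.720 + 0.292 + 36.803 + 20.160 + 0.230 → A₁ = 64.205 sabins.
V = 1120 m³. Required absorption A₂ = 0.161 × 1120 / 0.95 = 189.811 sabins.
ΔA = A₂ − A₁ = 189.811 − 64.205 = 125.6 sabins.

125.6 sabins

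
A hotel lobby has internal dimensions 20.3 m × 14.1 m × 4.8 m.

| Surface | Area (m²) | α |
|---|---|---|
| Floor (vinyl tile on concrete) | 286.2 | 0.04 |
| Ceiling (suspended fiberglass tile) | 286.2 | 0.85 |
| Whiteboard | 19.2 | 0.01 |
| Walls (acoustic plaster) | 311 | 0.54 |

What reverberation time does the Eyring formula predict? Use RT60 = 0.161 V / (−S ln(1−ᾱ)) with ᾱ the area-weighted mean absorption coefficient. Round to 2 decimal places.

0.39 seconds

Total surface area S = 286.2 + 286.2 + 19.2 + 311 = 902.6 m².
Σ(Sᵢαᵢ) = 286.2×0.04 + 286.2×0.85 + 19.2×0.01 + 311×0.54 = 422.850.
Mean coefficient ᾱ = A/S = 0.4685.
Eyring denominator: −S ln(1−ᾱ) = 570.490.
V = 20.3 × 14.1 × 4.8 = 1373.904 m³.
RT60 = 0.161 × 1373.904 / 570.490 = 0.39 s.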